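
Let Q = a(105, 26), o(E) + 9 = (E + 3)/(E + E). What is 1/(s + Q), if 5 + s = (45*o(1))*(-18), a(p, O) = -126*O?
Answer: 1/2389 ≈ 0.00041859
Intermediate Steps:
o(E) = -9 + (3 + E)/(2*E) (o(E) = -9 + (E + 3)/(E + E) = -9 + (3 + E)/((2*E)) = -9 + (3 + E)*(1/(2*E)) = -9 + (3 + E)/(2*E))
s = 5665 (s = -5 + (45*((½)*(3 - 17*1)/1))*(-18) = -5 + (45*((½)*1*(3 - 17)))*(-18) = -5 + (45*((½)*1*(-14)))*(-18) = -5 + (45*(-7))*(-18) = -5 - 315*(-18) = -5 + 5670 = 5665)
Q = -3276 (Q = -126*26 = -3276)
1/(s + Q) = 1/(5665 - 3276) = 1/2389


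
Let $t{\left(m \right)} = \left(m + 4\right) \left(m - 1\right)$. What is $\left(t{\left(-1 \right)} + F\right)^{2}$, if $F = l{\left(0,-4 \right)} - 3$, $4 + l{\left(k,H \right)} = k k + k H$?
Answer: $169$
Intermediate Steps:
$t{\left(m \right)} = \left(-1 + m\right) \left(4 + m\right)$ ($t{\left(m \right)} = \left(4 + m\right) \left(-1 + m\right) = \left(-1 + m\right) \left(4 + m\right)$)
$l{\left(k,H \right)} = -4 + k^{2} + H k$ ($l{\left(k,H \right)} = -4 + \left(k k + k H\right) = -4 + \left(k^{2} + H k\right) = -4 + k^{2} + H k$)
$F = -7$ ($F = \left(-4 + 0^{2} - 0\right) - 3 = \left(-4 + 0 + 0\right) - 3 = -4 - 3 = -7$)
$\left(t{\left(-1 \right)} + F\right)^{2} = \left(\left(-4 + \left(-1\right)^{2} + 3 \left(-1\right)\right) - 7\right)^{2} = \left(\left(-4 + 1 - 3\right) - 7\right)^{2} = \left(-6 - 7\right)^{2} = \left(-13\right)^{2} = 169$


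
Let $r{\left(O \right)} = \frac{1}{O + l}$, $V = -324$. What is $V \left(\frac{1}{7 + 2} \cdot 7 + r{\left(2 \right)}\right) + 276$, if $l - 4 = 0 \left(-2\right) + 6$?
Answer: $-3$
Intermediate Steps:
$l = 10$ ($l = 4 + \left(0 \left(-2\right) + 6\right) = 4 + \left(0 + 6\right) = 4 + 6 = 10$)
$r{\left(O \right)} = \frac{1}{10 + O}$ ($r{\left(O \right)} = \frac{1}{O + 10} = \frac{1}{10 + O}$)
$V \left(\frac{1}{7 + 2} \cdot 7 + r{\left(2 \right)}\right) + 276 = - 324 \left(\frac{1}{7 + 2} \cdot 7 + \frac{1}{10 + 2}\right) + 276 = - 324 \left(\frac{1}{9} \cdot 7 + \frac{1}{12}\right) + 276 = - 324 \left(\frac{7}{9} + \frac{1}{12}\right) + 276 = \left(-324\right) \frac{31}{36} + 276 = -279 + 276 = -3$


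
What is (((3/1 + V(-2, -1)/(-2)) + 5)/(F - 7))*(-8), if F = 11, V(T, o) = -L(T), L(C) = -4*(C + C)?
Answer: -32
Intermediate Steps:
L(C) = -8*C
V(T, o) = 8*T (V(T, o) = -(-8)*T = 8*T)
(((3/1 + V(-2, -1)/(-2)) + 5)/(F - 7))*(-8) = (((3/1 + (8*(-2))/(-2)) + 5)/(11 - 7))*(-8) = (((3*1 - 16*(-½)) + 5)/4)*(-8) = (((3 + 8) + 5)*(¼))*(-8) = ((11 + 5)*(¼))*(-8) = (16*(¼))*(-8) = 4*(-8) = -32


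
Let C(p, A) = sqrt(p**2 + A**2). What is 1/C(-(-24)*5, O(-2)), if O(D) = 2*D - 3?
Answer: sqrt(14449)/14449 ≈ 0.0083192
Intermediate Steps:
O(D) = -3 + 2*D
C(p, A) = sqrt(A**2 + p**2)
1/C(-(-24)*5, O(-2)) = 1/(sqrt((-3 + 2*(-2))**2 + (-(-24)*5)**2)) = 1/(sqrt((-3 - 4)**2 + (-4*(-30))**2)) = 1/(sqrt((-7)**2 + 120**2)) = 1/(sqrt(49 + 14400)) = 1/(sqrt(14449)) = sqrt(14449)/14449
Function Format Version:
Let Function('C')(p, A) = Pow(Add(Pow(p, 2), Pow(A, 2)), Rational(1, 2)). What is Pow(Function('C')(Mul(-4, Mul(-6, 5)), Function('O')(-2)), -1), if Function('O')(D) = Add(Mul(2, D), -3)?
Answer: Mul(Rational(1, 14449), Pow(14449, Rational(1, 2))) ≈ 0.0083192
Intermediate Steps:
Function('O')(D) = Add(-3, Mul(2, D))
Function('C')(p, A) = Pow(Add(Pow(A, 2), Pow(p, 2)), Rational(1, 2))
Pow(Function('C')(Mul(-4, Mul(-6, 5)), Function('O')(-2)), -1) = Pow(Pow(Add(Pow(Add(-3, Mul(2, -2)), 2), Pow(Mul(-4, Mul(-6, 5)), 2)), Rational(1, 2)), -1) = Pow(Pow(Add(Pow(Add(-3, -4), 2), Pow(Mul(-4, -30), 2)), Rational(1, 2)), -1) = Pow(Pow(Add(Pow(-7, 2), Pow(120, 2)), Rational(1, 2)), -1) = Pow(Pow(Add(49, 14400), Rational(1, 2)), -1) = Pow(Pow(14449, Rational(1, 2)), -1) = Mul(Rational(1, 14449), Pow(14449, Rational(1, 2)))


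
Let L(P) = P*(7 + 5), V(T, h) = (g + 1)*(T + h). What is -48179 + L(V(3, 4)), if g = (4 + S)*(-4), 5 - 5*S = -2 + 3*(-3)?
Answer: -252571/5 ≈ -50514.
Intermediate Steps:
S = 16/5 (S = 1 - (-2 + 3*(-3))/5 = 1 - (-2 - 9)/5 = 1 - ⅕*(-11) = 1 + 11/5 = 16/5 ≈ 3.2000)
g = -144/5 (g = (4 + 16/5)*(-4) = (36/5)*(-4) = -144/5 ≈ -28.800)
V(T, h) = -139*T/5 - 139*h/5 (V(T, h) = (-144/5 + 1)*(T + h) = -139*(T + h)/5 = -139*T/5 - 139*h/5)
L(P) = 12*P (L(P) = P*12 = 12*P)
-48179 + L(V(3, 4)) = -48179 + 12*(-139/5*3 - 139/5*4) = -48179 + 12*(-417/5 - 556/5) = -48179 + 12*(-973/5) = -48179 - 11676/5 = -252571/5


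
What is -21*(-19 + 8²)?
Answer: -945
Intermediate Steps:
-21*(-19 + 8²) = -21*(-19 + 64) = -21*45 = -945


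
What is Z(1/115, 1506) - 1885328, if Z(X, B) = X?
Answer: -216812719/115 ≈ -1.8853e+6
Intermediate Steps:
Z(1/115, 1506) - 1885328 = 1/115 - 1885328 = -216812719/115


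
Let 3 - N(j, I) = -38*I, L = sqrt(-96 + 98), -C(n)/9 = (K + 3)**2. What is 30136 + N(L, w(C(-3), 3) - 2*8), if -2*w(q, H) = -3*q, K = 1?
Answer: 21323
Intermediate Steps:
C(n) = -144 (C(n) = -9*(1 + 3)**2 = -9*4**2 = -9*16 = -144)
w(q, H) = 3*q/2 (w(q, H) = -(-3)*q/2 = 3*q/2)
L = sqrt(2) ≈ 1.4142
N(j, I) = 3 + 38*I (N(j, I) = 3 - (-38)*I = 3 + 38*I)
30136 + N(L, w(C(-3), 3) - 2*8) = 30136 + (3 + 38*((3/2)*(-144) - 2*8)) = 30136 + (3 + 38*(-216 - 16)) = 30136 + (3 + 38*(-232)) = 30136 + (3 - 8816) = 30136 - 8813 = 21323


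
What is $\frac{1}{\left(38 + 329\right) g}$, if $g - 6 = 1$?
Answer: $\frac{1}{2569} \approx 0.00038926$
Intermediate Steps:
$g = 7$ ($g = 6 + 1 = 7$)
$\frac{1}{\left(38 + 329\right) g} = \frac{1}{\left(38 + 329\right) 7} = \frac{1}{367 \cdot 7} = \frac{1}{2569}$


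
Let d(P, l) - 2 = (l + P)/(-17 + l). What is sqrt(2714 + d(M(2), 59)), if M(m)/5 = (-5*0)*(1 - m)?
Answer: sqrt(4793502)/42 ≈ 52.129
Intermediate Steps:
M(m) = 0 (M(m) = 5*((-5*0)*(1 - m)) = 5*(0*(1 - m)) = 5*0 = 0)
d(P, l) = 2 + (P + l)/(-17 + l) (d(P, l) = 2 + (l + P)/(-17 + l) = 2 + (P + l)/(-17 + l))
sqrt(2714 + d(M(2), 59)) = sqrt(2714 + (-34 + 0 + 3*59)/(-17 + 59)) = sqrt(2714 + (-34 + 0 + 177)/42) = sqrt(2714 + (1/42)*143) = sqrt(2714 + 143/42) = sqrt(114131/42) = sqrt(4793502)/42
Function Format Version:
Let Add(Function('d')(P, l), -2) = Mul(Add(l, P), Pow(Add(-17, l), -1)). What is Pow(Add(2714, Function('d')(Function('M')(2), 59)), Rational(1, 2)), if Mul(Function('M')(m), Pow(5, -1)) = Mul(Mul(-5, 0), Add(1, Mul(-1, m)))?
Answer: Mul(Rational(1, 42), Pow(4793502, Rational(1, 2))) ≈ 52.129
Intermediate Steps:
Function('M')(m) = 0 (Function('M')(m) = Mul(5, Mul(Mul(-5, 0), Add(1, Mul(-1, m)))) = Mul(5, Mul(0, Add(1, Mul(-1, m)))) = Mul(5, 0) = 0)
Function('d')(P, l) = Add(2, Mul(Pow(Add(-17, l), -1), Add(P, l))) (Function('d')(P, l) = Add(2, Mul(Add(l, P), Pow(Add(-17, l), -1))) = Add(2, Mul(Add(P, l), Pow(Add(-17, l), -1))) = Add(2, Mul(Pow(Add(-17, l), -1), Add(P, l))))
Pow(Add(2714, Function('d')(Function('M')(2), 59)), Rational(1, 2)) = Pow(Add(2714, Mul(Pow(Add(-17, 59), -1), Add(-34, 0, Mul(3, 59)))), Rational(1, 2)) = Pow(Add(2714, Mul(Pow(42, -1), Add(-34, 0, 177))), Rational(1, 2)) = Pow(Add(2714, Mul(Rational(1, 42), 143)), Rational(1, 2)) = Pow(Add(2714, Rational(143, 42)), Rational(1, 2)) = Pow(Rational(114131, 42), Rational(1, 2)) = Mul(Rational(1, 42), Pow(4793502, Rational(1, 2)))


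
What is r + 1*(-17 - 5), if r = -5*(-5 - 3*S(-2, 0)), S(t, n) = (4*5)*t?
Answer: -597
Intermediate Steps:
S(t, n) = 20*t
r = -575 (r = -5*(-5 - 60*(-2)) = -5*(-5 - 3*(-40)) = -5*(-5 + 120) = -5*115 = -575)
r + 1*(-17 - 5) = -575 + 1*(-17 - 5) = -575 + 1*(-22) = -575 - 22 = -597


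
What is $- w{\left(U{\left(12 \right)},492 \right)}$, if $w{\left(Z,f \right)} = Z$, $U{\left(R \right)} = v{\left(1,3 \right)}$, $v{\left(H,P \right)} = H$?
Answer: $-1$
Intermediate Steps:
$U{\left(R \right)} = 1$
$- w{\left(U{\left(12 \right)},492 \right)} = \left(-1\right) 1 = -1$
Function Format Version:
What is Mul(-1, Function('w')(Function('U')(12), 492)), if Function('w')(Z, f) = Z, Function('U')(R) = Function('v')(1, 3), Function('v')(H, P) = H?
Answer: -1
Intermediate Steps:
Function('U')(R) = 1
Mul(-1, Function('w')(Function('U')(12), 492)) = Mul(-1, 1) = -1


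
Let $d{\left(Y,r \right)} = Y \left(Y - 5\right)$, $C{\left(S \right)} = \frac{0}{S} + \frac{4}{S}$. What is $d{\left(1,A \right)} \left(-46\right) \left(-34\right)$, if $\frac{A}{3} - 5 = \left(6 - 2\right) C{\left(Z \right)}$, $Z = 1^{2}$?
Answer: $-6256$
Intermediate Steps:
$Z = 1$
$C{\left(S \right)} = \frac{4}{S}$ ($C{\left(S \right)} = 0 + \frac{4}{S} = \frac{4}{S}$)
$A = 63$ ($A = 15 + 3 \left(6 - 2\right) \frac{4}{1} = 15 + 3 \cdot 4 \cdot 4 \cdot 1 = 15 + 3 \cdot 4 \cdot 4 = 15 + 3 \cdot 16 = 15 + 48 = 63$)
$d{\left(Y,r \right)} = Y \left(-5 + Y\right)$
$d{\left(1,A \right)} \left(-46\right) \left(-34\right) = 1 \left(-5 + 1\right) \left(-46\right) \left(-34\right) = 1 \left(-4\right) \left(-46\right) \left(-34\right) = \left(-4\right) \left(-46\right) \left(-34\right) = 184 \left(-34\right) = -6256$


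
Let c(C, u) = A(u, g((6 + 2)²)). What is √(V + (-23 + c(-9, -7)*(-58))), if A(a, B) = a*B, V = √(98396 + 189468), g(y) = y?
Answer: √(25961 + 2*√71966) ≈ 162.78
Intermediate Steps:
V = 2*√71966 (V = √287864 = 2*√71966 ≈ 536.53)
A(a, B) = B*a
c(C, u) = 64*u (c(C, u) = (6 + 2)²*u = 8²*u = 64*u)
√(V + (-23 + c(-9, -7)*(-58))) = √(2*√71966 + (-23 + (64*(-7))*(-58))) = √(2*√71966 + (-23 - 448*(-58))) = √(2*√71966 + (-23 + 25984)) = √(2*√71966 + 25961) = √(25961 + 2*√71966)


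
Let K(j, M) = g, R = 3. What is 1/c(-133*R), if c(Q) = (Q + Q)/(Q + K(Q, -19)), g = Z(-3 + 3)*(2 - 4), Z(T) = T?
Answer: ½ ≈ 0.50000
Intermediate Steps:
g = 0 (g = (-3 + 3)*(2 - 4) = 0*(-2) = 0)
K(j, M) = 0
c(Q) = 2 (c(Q) = (Q + Q)/(Q + 0) = (2*Q)/Q = 2)
1/c(-133*R) = 1/2 = ½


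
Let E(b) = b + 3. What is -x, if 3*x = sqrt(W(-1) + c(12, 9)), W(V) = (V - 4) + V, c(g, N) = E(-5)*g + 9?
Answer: -I*sqrt(21)/3 ≈ -1.5275*I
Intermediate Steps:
E(b) = 3 + b
c(g, N) = 9 - 2*g (c(g, N) = (3 - 5)*g + 9 = -2*g + 9 = 9 - 2*g)
W(V) = -4 + 2*V (W(V) = (-4 + V) + V = -4 + 2*V)
x = I*sqrt(21)/3 (x = sqrt((-4 + 2*(-1)) + (9 - 2*12))/3 = sqrt((-4 - 2) + (9 - 24))/3 = sqrt(-6 - 15)/3 = sqrt(-21)/3 = (I*sqrt(21))/3 = I*sqrt(21)/3 ≈ 1.5275*I)
-x = -I*sqrt(21)/3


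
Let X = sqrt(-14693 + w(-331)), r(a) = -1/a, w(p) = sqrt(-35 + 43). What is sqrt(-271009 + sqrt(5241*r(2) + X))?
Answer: sqrt(-1084036 + 2*sqrt(2)*sqrt(-5241 + 2*sqrt(-14693 + 2*sqrt(2))))/2 ≈ 0.04918 + 520.58*I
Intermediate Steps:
w(p) = 2*sqrt(2) (w(p) = sqrt(8) = 2*sqrt(2))
X = sqrt(-14693 + 2*sqrt(2)) ≈ 121.2*I
sqrt(-271009 + sqrt(5241*r(2) + X)) = sqrt(-271009 + sqrt(5241*(-1/2) + sqrt(-14693 + 2*sqrt(2)))) = sqrt(-271009 + sqrt(-5241/2 + sqrt(-14693 + 2*sqrt(2))))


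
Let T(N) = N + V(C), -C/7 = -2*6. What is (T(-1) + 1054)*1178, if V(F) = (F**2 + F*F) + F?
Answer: 17963322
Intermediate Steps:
C = 84 (C = -(-14)*6 = -7*(-12) = 84)
V(F) = F + 2*F**2 (V(F) = (F**2 + F**2) + F = 2*F**2 + F = F + 2*F**2)
T(N) = 14196 + N (T(N) = N + 84*(1 + 2*84) = N + 84*(1 + 168) = N + 84*169 = N + 14196 = 14196 + N)
(T(-1) + 1054)*1178 = ((14196 - 1) + 1054)*1178 = (14195 + 1054)*1178 = 15249*1178 = 17963322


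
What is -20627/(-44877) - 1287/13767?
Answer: 5800390/15841581 ≈ 0.36615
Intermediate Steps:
-20627/(-44877) - 1287/13767 = -20627*(-1/44877) - 1287*1/13767 = 20627/44877 - 33/353 = 5800390/15841581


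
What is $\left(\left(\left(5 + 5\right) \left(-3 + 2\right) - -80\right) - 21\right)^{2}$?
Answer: $2401$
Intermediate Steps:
$\left(\left(\left(5 + 5\right) \left(-3 + 2\right) - -80\right) - 21\right)^{2} = \left(\left(10 \left(-1\right) + 80\right) - 21\right)^{2} = \left(\left(-10 + 80\right) - 21\right)^{2} = \left(70 - 21\right)^{2} = 49^{2} = 2401$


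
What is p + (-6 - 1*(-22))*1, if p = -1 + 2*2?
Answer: 19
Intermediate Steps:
p = 3 (p = -1 + 4 = 3)
p + (-6 - 1*(-22))*1 = 3 + (-6 - 1*(-22))*1 = 3 + (-6 + 22)*1 = 3 + 16*1 = 3 + 16 = 19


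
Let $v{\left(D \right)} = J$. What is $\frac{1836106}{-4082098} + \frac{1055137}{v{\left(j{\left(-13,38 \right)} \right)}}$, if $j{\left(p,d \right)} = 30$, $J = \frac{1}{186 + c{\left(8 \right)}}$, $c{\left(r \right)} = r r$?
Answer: $\frac{18565399267593}{70381} \approx 2.6378 \cdot 10^{8}$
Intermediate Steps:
$c{\left(r \right)} = r^{2}$
$J = \frac{1}{250}$ ($J = \frac{1}{186 + 8^{2}} = \frac{1}{186 + 64} = \frac{1}{250} \approx 0.004$)
$v{\left(D \right)} = \frac{1}{250}$
$\frac{1836106}{-4082098} + \frac{1055137}{v{\left(j{\left(-13,38 \right)} \right)}} = \frac{1836106}{-4082098} + 1055137 \frac{1}{\frac{1}{250}} = 1836106 \left(- \frac{1}{4082098}\right) + 1055137 \cdot 250 = - \frac{31657}{70381} + 263784250 = \frac{18565399267593}{70381}$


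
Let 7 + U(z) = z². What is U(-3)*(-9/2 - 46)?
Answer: -101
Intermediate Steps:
U(z) = -7 + z²
U(-3)*(-9/2 - 46) = (-7 + (-3)²)*(-9/2 - 46) = (-7 + 9)*(-9*½ - 46) = 2*(-9/2 - 46) = 2*(-101/2) = -101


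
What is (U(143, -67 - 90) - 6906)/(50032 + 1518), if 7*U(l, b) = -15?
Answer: -48357/360850 ≈ -0.13401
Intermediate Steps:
U(l, b) = -15/7 (U(l, b) = (1/7)*(-15) = -15/7)
(U(143, -67 - 90) - 6906)/(50032 + 1518) = (-15/7 - 6906)/(50032 + 1518) = -48357/7/51550 = -48357/7*1/51550 = -48357/360850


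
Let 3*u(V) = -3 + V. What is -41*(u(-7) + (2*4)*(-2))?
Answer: 2378/3 ≈ 792.67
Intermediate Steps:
u(V) = -1 + V/3 (u(V) = (-3 + V)/3 = -1 + V/3)
-41*(u(-7) + (2*4)*(-2)) = -41*((-1 + (⅓)*(-7)) + (2*4)*(-2)) = -41*((-1 - 7/3) + 8*(-2)) = -41*(-10/3 - 16) = -41*(-58/3) = 2378/3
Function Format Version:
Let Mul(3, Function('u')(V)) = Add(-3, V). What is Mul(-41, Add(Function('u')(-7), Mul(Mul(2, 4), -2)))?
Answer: Rational(2378, 3) ≈ 792.67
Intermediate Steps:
Function('u')(V) = Add(-1, Mul(Rational(1, 3), V)) (Function('u')(V) = Mul(Rational(1, 3), Add(-3, V)) = Add(-1, Mul(Rational(1, 3), V)))
Mul(-41, Add(Function('u')(-7), Mul(Mul(2, 4), -2))) = Mul(-41, Add(Add(-1, Mul(Rational(1, 3), -7)), Mul(Mul(2, 4), -2))) = Mul(-41, Add(Add(-1, Rational(-7, 3)), Mul(8, -2))) = Mul(-41, Add(Rational(-10, 3), -16)) = Mul(-41, Rational(-58, 3)) = Rational(2378, 3)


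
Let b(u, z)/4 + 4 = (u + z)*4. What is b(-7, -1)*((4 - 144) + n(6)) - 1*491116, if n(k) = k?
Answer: -471820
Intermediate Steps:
b(u, z) = -16 + 16*u + 16*z (b(u, z) = -16 + 4*((u + z)*4) = -16 + 4*(4*u + 4*z) = -16 + (16*u + 16*z) = -16 + 16*u + 16*z)
b(-7, -1)*((4 - 144) + n(6)) - 1*491116 = (-16 + 16*(-7) + 16*(-1))*((4 - 144) + 6) - 1*491116 = (-16 - 112 - 16)*(-140 + 6) - 491116 = -144*(-134) - 491116 = 19296 - 491116 = -471820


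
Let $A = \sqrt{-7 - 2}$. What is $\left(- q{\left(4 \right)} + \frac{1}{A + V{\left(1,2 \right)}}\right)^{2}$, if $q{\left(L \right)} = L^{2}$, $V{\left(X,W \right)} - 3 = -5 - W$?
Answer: $\frac{163207}{625} + \frac{2424 i}{625} \approx 261.13 + 3.8784 i$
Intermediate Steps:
$V{\left(X,W \right)} = -2 - W$ ($V{\left(X,W \right)} = 3 - \left(5 + W\right) = -2 - W$)
$A = 3 i$ ($A = \sqrt{-9} = 3 i \approx 3.0 i$)
$\left(- q{\left(4 \right)} + \frac{1}{A + V{\left(1,2 \right)}}\right)^{2} = \left(- 4^{2} + \frac{1}{3 i - 4}\right)^{2} = \left(\left(-1\right) 16 + \frac{1}{3 i - 4}\right)^{2} = \left(-16 + \frac{1}{3 i - 4}\right)^{2} = \left(-16 + \frac{1}{-4 + 3 i}\right)^{2} = \left(-16 + \frac{-4 - 3 i}{25}\right)^{2}$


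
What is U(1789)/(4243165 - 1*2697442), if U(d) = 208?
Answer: 208/1545723 ≈ 0.00013456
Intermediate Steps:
U(1789)/(4243165 - 1*2697442) = 208/(4243165 - 1*2697442) = 208/(4243165 - 2697442) = 208/1545723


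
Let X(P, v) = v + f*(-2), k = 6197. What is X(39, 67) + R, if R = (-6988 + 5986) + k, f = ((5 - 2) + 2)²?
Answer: 5212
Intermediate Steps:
f = 25 (f = (3 + 2)² = 5² = 25)
R = 5195 (R = (-6988 + 5986) + 6197 = -1002 + 6197 = 5195)
X(P, v) = -50 + v (X(P, v) = v + 25*(-2) = v - 50 = -50 + v)
X(39, 67) + R = (-50 + 67) + 5195 = 17 + 5195 = 5212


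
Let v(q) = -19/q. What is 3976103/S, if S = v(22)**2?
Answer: 1924433852/361 ≈ 5.3308e+6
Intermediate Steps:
S = 361/484 (S = (-19/22)**2 = 361/484 ≈ 0.74587)
3976103/S = 3976103/(361/484) = 3976103*(484/361) = 1924433852/361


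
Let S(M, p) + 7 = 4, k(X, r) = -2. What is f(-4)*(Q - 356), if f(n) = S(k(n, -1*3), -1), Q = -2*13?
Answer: 1146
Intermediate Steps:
S(M, p) = -3 (S(M, p) = -7 + 4 = -3)
Q = -26
f(n) = -3
f(-4)*(Q - 356) = -3*(-26 - 356) = -3*(-382) = 1146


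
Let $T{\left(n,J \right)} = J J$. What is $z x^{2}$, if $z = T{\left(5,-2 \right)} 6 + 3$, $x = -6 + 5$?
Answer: $27$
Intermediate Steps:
$T{\left(n,J \right)} = J^{2}$
$x = -1$
$z = 27$ ($z = \left(-2\right)^{2} \cdot 6 + 3 = 4 \cdot 6 + 3 = 24 + 3 = 27$)
$z x^{2} = 27 \left(-1\right)^{2} = 27 \cdot 1 = 27$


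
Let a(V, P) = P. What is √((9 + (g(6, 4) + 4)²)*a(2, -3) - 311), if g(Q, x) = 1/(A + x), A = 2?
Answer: I*√14043/6 ≈ 19.751*I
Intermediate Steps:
g(Q, x) = 1/(2 + x)
√((9 + (g(6, 4) + 4)²)*a(2, -3) - 311) = √((9 + (1/(2 + 4) + 4)²)*(-3) - 311) = √((9 + (1/6 + 4)²)*(-3) - 311) = √((9 + (⅙ + 4)²)*(-3) - 311) = √((9 + (25/6)²)*(-3) - 311) = √((9 + 625/36)*(-3) - 311) = √((949/36)*(-3) - 311) = √(-949/12 - 311) = √(-4681/12) = I*√14043/6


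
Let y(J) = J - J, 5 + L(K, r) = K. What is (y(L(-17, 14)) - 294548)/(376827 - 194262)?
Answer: -294548/182565 ≈ -1.6134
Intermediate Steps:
L(K, r) = -5 + K
y(J) = 0
(y(L(-17, 14)) - 294548)/(376827 - 194262) = (0 - 294548)/(376827 - 194262) = -294548/182565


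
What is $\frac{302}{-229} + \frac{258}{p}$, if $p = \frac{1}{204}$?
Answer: $\frac{12052426}{229} \approx 52631.0$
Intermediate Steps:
$p = \frac{1}{204} \approx 0.004902$
$\frac{302}{-229} + \frac{258}{p} = \frac{302}{-229} + 258 \frac{1}{\frac{1}{204}} = 302 \left(- \frac{1}{229}\right) + 258 \cdot 204 = - \frac{302}{229} + 52632 = \frac{12052426}{229}$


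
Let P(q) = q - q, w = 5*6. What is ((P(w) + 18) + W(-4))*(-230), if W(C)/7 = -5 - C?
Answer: -2530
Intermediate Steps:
W(C) = -35 - 7*C (W(C) = 7*(-5 - C) = -35 - 7*C)
w = 30
P(q) = 0
((P(w) + 18) + W(-4))*(-230) = ((0 + 18) + (-35 - 7*(-4)))*(-230) = (18 + (-35 + 28))*(-230) = (18 - 7)*(-230) = 11*(-230) = -2530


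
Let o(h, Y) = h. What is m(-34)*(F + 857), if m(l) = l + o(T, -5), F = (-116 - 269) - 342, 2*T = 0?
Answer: -4420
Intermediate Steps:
T = 0 (T = (1/2)*0 = 0)
F = -727 (F = -385 - 342 = -727)
m(l) = l (m(l) = l + 0 = l)
m(-34)*(F + 857) = -34*(-727 + 857) = -34*130 = -4420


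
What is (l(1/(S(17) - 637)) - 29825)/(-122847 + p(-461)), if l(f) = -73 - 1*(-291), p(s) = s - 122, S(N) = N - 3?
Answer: 29607/123430 ≈ 0.23987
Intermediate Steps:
S(N) = -3 + N
p(s) = -122 + s
l(f) = 218 (l(f) = -73 + 291 = 218)
(l(1/(S(17) - 637)) - 29825)/(-122847 + p(-461)) = (218 - 29825)/(-122847 + (-122 - 461)) = -29607/(-122847 - 583) = -29607/(-123430) = -29607*(-1/123430) = 29607/123430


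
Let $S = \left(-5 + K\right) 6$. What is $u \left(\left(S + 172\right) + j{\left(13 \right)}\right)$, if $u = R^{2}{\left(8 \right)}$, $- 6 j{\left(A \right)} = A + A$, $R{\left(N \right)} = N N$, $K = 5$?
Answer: $\frac{2060288}{3} \approx 6.8676 \cdot 10^{5}$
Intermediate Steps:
$R{\left(N \right)} = N^{2}$
$j{\left(A \right)} = - \frac{A}{3}$ ($j{\left(A \right)} = - \frac{A + A}{6} = - \frac{2 A}{6} = - \frac{A}{3}$)
$u = 4096$ ($u = \left(8^{2}\right)^{2} = 64^{2} = 4096$)
$S = 0$ ($S = \left(-5 + 5\right) 6 = 0 \cdot 6 = 0$)
$u \left(\left(S + 172\right) + j{\left(13 \right)}\right) = 4096 \left(\left(0 + 172\right) - \frac{13}{3}\right) = 4096 \left(172 - \frac{13}{3}\right) = 4096 \cdot \frac{503}{3} = \frac{2060288}{3}$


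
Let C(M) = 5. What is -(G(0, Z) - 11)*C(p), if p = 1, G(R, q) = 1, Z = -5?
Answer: 50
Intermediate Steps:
-(G(0, Z) - 11)*C(p) = -(1 - 11)*5 = -(-10)*5 = -1*(-50) = 50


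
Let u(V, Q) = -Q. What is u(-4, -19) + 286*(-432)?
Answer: -123533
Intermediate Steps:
u(-4, -19) + 286*(-432) = -1*(-19) + 286*(-432) = 19 - 123552 = -123533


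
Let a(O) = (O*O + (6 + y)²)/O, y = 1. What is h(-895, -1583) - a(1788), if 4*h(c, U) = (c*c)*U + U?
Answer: -566809995619/1788 ≈ -3.1701e+8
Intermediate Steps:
h(c, U) = U/4 + U*c²/4 (h(c, U) = ((c*c)*U + U)/4 = (c²*U + U)/4 = (U*c² + U)/4 = (U + U*c²)/4 = U/4 + U*c²/4)
a(O) = (49 + O²)/O (a(O) = (O*O + (6 + 1)²)/O = (O² + 7²)/O = (O² + 49)/O = (49 + O²)/O)
h(-895, -1583) - a(1788) = (¼)*(-1583)*(1 + (-895)²) - (1788 + 49/1788) = (¼)*(-1583)*(1 + 801025) - (1788 + 49*(1/1788)) = (¼)*(-1583)*801026 - (1788 + 49/1788) = -634012079/2 - 1*3196993/1788 = -634012079/2 - 3196993/1788 = -566809995619/1788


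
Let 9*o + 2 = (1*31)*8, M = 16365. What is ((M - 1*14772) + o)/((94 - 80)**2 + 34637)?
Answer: 4861/104499 ≈ 0.046517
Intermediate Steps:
o = 82/3 (o = -2/9 + ((1*31)*8)/9 = -2/9 + (31*8)/9 = -2/9 + (1/9)*248 = -2/9 + 248/9 = 82/3 ≈ 27.333)
((M - 1*14772) + o)/((94 - 80)**2 + 34637) = ((16365 - 1*14772) + 82/3)/((94 - 80)**2 + 34637) = ((16365 - 14772) + 82/3)/(14**2 + 34637) = (1593 + 82/3)/(196 + 34637) = (4861/3)/34833 = (4861/3)*(1/34833) = 4861/104499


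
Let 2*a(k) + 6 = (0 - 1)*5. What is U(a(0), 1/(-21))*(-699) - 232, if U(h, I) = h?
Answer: 7225/2 ≈ 3612.5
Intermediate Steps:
a(k) = -11/2 (a(k) = -3 + ((0 - 1)*5)/2 = -3 + (-1*5)/2 = -3 + (½)*(-5) = -3 - 5/2 = -11/2)
U(a(0), 1/(-21))*(-699) - 232 = -11/2*(-699) - 232 = 7689/2 - 232 = 7225/2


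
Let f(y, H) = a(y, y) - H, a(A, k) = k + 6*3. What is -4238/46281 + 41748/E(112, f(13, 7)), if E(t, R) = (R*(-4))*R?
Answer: -53941765/2961984 ≈ -18.211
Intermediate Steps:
a(A, k) = 18 + k (a(A, k) = k + 18 = 18 + k)
f(y, H) = 18 + y - H (f(y, H) = (18 + y) - H = 18 + y - H)
E(t, R) = -4*R² (E(t, R) = (-4*R)*R = -4*R²)
-4238/46281 + 41748/E(112, f(13, 7)) = -4238/46281 + 41748/((-4*(18 + 13 - 1*7)²)) = -4238*1/46281 + 41748/((-4*(18 + 13 - 7)²)) = -4238/46281 + 41748/((-4*24²)) = -4238/46281 + 41748/((-4*576)) = -4238/46281 + 41748/(-2304) = -4238/46281 + 41748*(-1/2304) = -4238/46281 - 3479/192 = -53941765/2961984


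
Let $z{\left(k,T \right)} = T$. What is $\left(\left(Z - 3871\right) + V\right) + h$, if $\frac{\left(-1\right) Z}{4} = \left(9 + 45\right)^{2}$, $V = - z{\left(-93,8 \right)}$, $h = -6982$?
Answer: $-22525$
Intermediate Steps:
$V = -8$ ($V = \left(-1\right) 8 = -8$)
$Z = -11664$ ($Z = - 4 \left(9 + 45\right)^{2} = - 4 \cdot 54^{2} = \left(-4\right) 2916 = -11664$)
$\left(\left(Z - 3871\right) + V\right) + h = \left(\left(-11664 - 3871\right) - 8\right) - 6982 = \left(-15535 - 8\right) - 6982 = -15543 - 6982 = -22525$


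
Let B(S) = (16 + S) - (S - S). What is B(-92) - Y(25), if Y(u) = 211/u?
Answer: -2111/25 ≈ -84.440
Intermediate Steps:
B(S) = 16 + S (B(S) = (16 + S) - 1*0 = (16 + S) + 0 = 16 + S)
B(-92) - Y(25) = (16 - 92) - 211/25 = -76 - 211/25 = -2111/25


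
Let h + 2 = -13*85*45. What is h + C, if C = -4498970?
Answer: -4548697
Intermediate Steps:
h = -49727 (h = -2 - 13*85*45 = -2 - 1105*45 = -2 - 49725 = -49727)
h + C = -49727 - 4498970 = -4548697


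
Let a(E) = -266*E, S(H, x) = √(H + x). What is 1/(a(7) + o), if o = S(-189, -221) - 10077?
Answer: -11939/142540131 - I*√410/142540131 ≈ -8.3759e-5 - 1.4205e-7*I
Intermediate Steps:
o = -10077 + I*√410 (o = √(-189 - 221) - 10077 = √(-410) - 10077 = I*√410 - 10077 = -10077 + I*√410 ≈ -10077.0 + 20.248*I)
1/(a(7) + o) = 1/(-266*7 + (-10077 + I*√410)) = 1/(-1862 + (-10077 + I*√410)) = 1/(-11939 + I*√410)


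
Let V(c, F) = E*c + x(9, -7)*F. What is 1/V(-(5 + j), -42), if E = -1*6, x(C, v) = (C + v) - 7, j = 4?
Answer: 1/264 ≈ 0.0037879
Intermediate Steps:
x(C, v) = -7 + C + v
E = -6
V(c, F) = -6*c - 5*F (V(c, F) = -6*c + (-7 + 9 - 7)*F = -6*c - 5*F)
1/V(-(5 + j), -42) = 1/(-(-6)*(5 + 4) - 5*(-42)) = 1/(-(-6)*9 + 210) = 1/(-6*(-9) + 210) = 1/(54 + 210) = 1/264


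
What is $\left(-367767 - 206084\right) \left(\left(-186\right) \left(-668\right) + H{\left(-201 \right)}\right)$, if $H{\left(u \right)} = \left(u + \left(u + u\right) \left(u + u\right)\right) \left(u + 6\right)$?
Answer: $17989848386787$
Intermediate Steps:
$H{\left(u \right)} = \left(6 + u\right) \left(u + 4 u^{2}\right)$ ($H{\left(u \right)} = \left(u + 2 u 2 u\right) \left(6 + u\right) = \left(u + 4 u^{2}\right) \left(6 + u\right) = \left(6 + u\right) \left(u + 4 u^{2}\right)$)
$\left(-367767 - 206084\right) \left(\left(-186\right) \left(-668\right) + H{\left(-201 \right)}\right) = \left(-367767 - 206084\right) \left(\left(-186\right) \left(-668\right) - 201 \left(6 + 4 \left(-201\right)^{2} + 25 \left(-201\right)\right)\right) = - 573851 \left(124248 - 201 \left(6 + 4 \cdot 40401 - 5025\right)\right) = - 573851 \left(124248 - 201 \left(6 + 161604 - 5025\right)\right) = - 573851 \left(124248 - 31473585\right) = \left(-573851\right) \left(-31349337\right) = 17989848386787$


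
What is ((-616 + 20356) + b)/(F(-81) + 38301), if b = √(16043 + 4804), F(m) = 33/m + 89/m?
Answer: 1598940/3102259 + 81*√20847/3102259 ≈ 0.51918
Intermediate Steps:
F(m) = 122/m
b = √20847 ≈ 144.38
((-616 + 20356) + b)/(F(-81) + 38301) = ((-616 + 20356) + √20847)/(122/(-81) + 38301) = (19740 + √20847)/(122*(-1/81) + 38301) = (19740 + √20847)/(-122/81 + 38301) = (19740 + √20847)/(3102259/81) = (19740 + √20847)*(81/3102259) = 1598940/3102259 + 81*√20847/3102259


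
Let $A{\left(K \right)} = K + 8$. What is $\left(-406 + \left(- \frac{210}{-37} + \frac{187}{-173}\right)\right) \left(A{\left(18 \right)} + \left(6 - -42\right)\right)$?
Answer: $- \frac{5138790}{173} \approx -29704.0$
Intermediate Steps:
$A{\left(K \right)} = 8 + K$
$\left(-406 + \left(- \frac{210}{-37} + \frac{187}{-173}\right)\right) \left(A{\left(18 \right)} + \left(6 - -42\right)\right) = \left(-406 + \left(- \frac{210}{-37} + \frac{187}{-173}\right)\right) \left(\left(8 + 18\right) + \left(6 - -42\right)\right) = \left(-406 + \left(\left(-210\right) \left(- \frac{1}{37}\right) + 187 \left(- \frac{1}{173}\right)\right)\right) \left(26 + \left(6 + 42\right)\right) = \left(-406 + \left(\frac{210}{37} - \frac{187}{173}\right)\right) \left(26 + 48\right) = \left(-406 + \frac{29411}{6401}\right) 74 = \left(- \frac{2569395}{6401}\right) 74 = - \frac{5138790}{173}$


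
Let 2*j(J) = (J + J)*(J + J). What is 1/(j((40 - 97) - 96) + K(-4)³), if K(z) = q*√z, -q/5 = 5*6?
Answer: 289/4500013530402 - 250000*I/6750020295603 ≈ 6.4222e-11 - 3.7037e-8*I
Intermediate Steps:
j(J) = 2*J² (j(J) = ((J + J)*(J + J))/2 = ((2*J)*(2*J))/2 = (4*J²)/2 = 2*J²)
q = -150 (q = -25*6 = -5*30 = -150)
K(z) = -150*√z
1/(j((40 - 97) - 96) + K(-4)³) = 1/(2*((40 - 97) - 96)² + (-300*I)³) = 1/(2*(-57 - 96)² + (-300*I)³) = 1/(2*(-153)² + (-300*I)³) = 1/(2*23409 + 27000000*I) = 1/(46818 + 27000000*I) = (46818 - 27000000*I)/729002191925124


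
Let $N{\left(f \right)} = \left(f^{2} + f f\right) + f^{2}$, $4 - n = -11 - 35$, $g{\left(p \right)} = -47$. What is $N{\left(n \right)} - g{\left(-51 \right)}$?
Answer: $7547$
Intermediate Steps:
$n = 50$ ($n = 4 - \left(-11 - 35\right) = 4 - -46 = 4 + 46 = 50$)
$N{\left(f \right)} = 3 f^{2}$ ($N{\left(f \right)} = \left(f^{2} + f^{2}\right) + f^{2} = 2 f^{2} + f^{2} = 3 f^{2}$)
$N{\left(n \right)} - g{\left(-51 \right)} = 3 \cdot 50^{2} - -47 = 3 \cdot 2500 + 47 = 7500 + 47 = 7547$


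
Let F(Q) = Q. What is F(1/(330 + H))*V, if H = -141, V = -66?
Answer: -22/63 ≈ -0.34921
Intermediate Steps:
F(1/(330 + H))*V = -66/(330 - 141) = -66/189 = (1/189)*(-66) = -22/63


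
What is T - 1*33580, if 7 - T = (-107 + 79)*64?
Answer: -31781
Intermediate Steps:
T = 1799 (T = 7 - (-107 + 79)*64 = 7 - (-28)*64 = 7 - 1*(-1792) = 7 + 1792 = 1799)
T - 1*33580 = 1799 - 1*33580 = 1799 - 33580 = -31781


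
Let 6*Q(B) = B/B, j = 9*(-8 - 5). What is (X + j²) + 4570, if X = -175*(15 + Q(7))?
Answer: 93629/6 ≈ 15605.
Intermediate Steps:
j = -117 (j = 9*(-13) = -117)
Q(B) = ⅙ (Q(B) = (B/B)/6 = (⅙)*1 = ⅙)
X = -15925/6 (X = -175*(15 + ⅙) = -175*91/6 = -15925/6 ≈ -2654.2)
(X + j²) + 4570 = (-15925/6 + (-117)²) + 4570 = (-15925/6 + 13689) + 4570 = 66209/6 + 4570 = 93629/6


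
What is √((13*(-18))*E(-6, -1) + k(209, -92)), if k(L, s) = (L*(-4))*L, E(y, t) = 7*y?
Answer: 4*I*√10306 ≈ 406.07*I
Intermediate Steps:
k(L, s) = -4*L² (k(L, s) = (-4*L)*L = -4*L²)
√((13*(-18))*E(-6, -1) + k(209, -92)) = √((13*(-18))*(7*(-6)) - 4*209²) = √(-234*(-42) - 4*43681) = √(9828 - 174724) = √(-164896) = 4*I*√10306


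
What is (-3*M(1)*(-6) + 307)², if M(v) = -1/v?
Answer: 83521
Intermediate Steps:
(-3*M(1)*(-6) + 307)² = (-(-3)/1*(-6) + 307)² = (-(-3)*(-6) + 307)² = (-3*(-1)*(-6) + 307)² = (3*(-6) + 307)² = (-18 + 307)² = 289² = 83521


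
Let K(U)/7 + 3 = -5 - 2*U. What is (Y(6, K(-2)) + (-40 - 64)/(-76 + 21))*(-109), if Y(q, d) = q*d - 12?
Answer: 1067764/55 ≈ 19414.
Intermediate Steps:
K(U) = -56 - 14*U (K(U) = -21 + 7*(-5 - 2*U) = -21 + (-35 - 14*U) = -56 - 14*U)
Y(q, d) = -12 + d*q (Y(q, d) = d*q - 12 = -12 + d*q)
(Y(6, K(-2)) + (-40 - 64)/(-76 + 21))*(-109) = ((-12 + (-56 - 14*(-2))*6) + (-40 - 64)/(-76 + 21))*(-109) = ((-12 + (-56 + 28)*6) - 104/(-55))*(-109) = ((-12 - 28*6) - 104*(-1/55))*(-109) = ((-12 - 168) + 104/55)*(-109) = (-180 + 104/55)*(-109) = -9796/55*(-109) = 1067764/55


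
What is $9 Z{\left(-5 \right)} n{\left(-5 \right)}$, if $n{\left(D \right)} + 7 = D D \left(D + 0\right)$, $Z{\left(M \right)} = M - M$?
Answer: $0$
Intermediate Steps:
$Z{\left(M \right)} = 0$
$n{\left(D \right)} = -7 + D^{3}$ ($n{\left(D \right)} = -7 + D D \left(D + 0\right) = -7 + D D D = -7 + D D^{2} = -7 + D^{3}$)
$9 Z{\left(-5 \right)} n{\left(-5 \right)} = 9 \cdot 0 \left(-7 + \left(-5\right)^{3}\right) = 0 \left(-7 - 125\right) = 0 \left(-132\right) = 0$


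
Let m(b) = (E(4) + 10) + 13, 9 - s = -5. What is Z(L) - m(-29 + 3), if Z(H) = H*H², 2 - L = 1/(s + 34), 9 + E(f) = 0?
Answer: -690913/110592 ≈ -6.2474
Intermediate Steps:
s = 14 (s = 9 - 1*(-5) = 9 + 5 = 14)
E(f) = -9 (E(f) = -9 + 0 = -9)
m(b) = 14 (m(b) = (-9 + 10) + 13 = 1 + 13 = 14)
L = 95/48 (L = 2 - 1/(14 + 34) = 2 - 1/48 = 95/48 ≈ 1.9792)
Z(H) = H³
Z(L) - m(-29 + 3) = (95/48)³ - 1*14 = 857375/110592 - 14 = -690913/110592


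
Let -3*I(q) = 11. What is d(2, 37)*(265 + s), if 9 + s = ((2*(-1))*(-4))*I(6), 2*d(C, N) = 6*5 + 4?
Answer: 11560/3 ≈ 3853.3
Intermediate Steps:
I(q) = -11/3 (I(q) = -⅓*11 = -11/3)
d(C, N) = 17 (d(C, N) = (6*5 + 4)/2 = (30 + 4)/2 = (½)*34 = 17)
s = -115/3 (s = -9 + ((2*(-1))*(-4))*(-11/3) = -9 - 2*(-4)*(-11/3) = -9 + 8*(-11/3) = -9 - 88/3 = -115/3 ≈ -38.333)
d(2, 37)*(265 + s) = 17*(265 - 115/3) = 17*(680/3) = 11560/3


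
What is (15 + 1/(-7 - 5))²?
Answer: 32041/144 ≈ 222.51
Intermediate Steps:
(15 + 1/(-7 - 5))² = (15 + 1/(-12))² = (15 - 1/12)² = (179/12)² = 32041/144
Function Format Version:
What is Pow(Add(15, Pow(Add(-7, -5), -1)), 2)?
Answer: Rational(32041, 144) ≈ 222.51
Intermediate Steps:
Pow(Add(15, Pow(Add(-7, -5), -1)), 2) = Pow(Add(15, Pow(-12, -1)), 2) = Pow(Add(15, Rational(-1, 12)), 2) = Pow(Rational(179, 12), 2) = Rational(32041, 144)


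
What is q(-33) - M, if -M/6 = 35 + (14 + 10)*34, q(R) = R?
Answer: 5073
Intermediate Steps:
M = -5106 (M = -6*(35 + (14 + 10)*34) = -6*(35 + 24*34) = -6*(35 + 816) = -6*851 = -5106)
q(-33) - M = -33 - 1*(-5106) = -33 + 5106 = 5073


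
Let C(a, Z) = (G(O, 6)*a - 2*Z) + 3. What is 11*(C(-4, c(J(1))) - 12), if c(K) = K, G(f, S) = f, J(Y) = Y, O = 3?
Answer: -253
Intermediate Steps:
C(a, Z) = 3 - 2*Z + 3*a (C(a, Z) = (3*a - 2*Z) + 3 = (-2*Z + 3*a) + 3 = 3 - 2*Z + 3*a)
11*(C(-4, c(J(1))) - 12) = 11*((3 - 2*1 + 3*(-4)) - 12) = 11*((3 - 2 - 12) - 12) = 11*(-11 - 12) = 11*(-23) = -253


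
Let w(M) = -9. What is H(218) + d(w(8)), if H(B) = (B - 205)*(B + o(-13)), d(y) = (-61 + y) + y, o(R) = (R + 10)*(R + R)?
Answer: 3769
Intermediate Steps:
o(R) = 2*R*(10 + R) (o(R) = (10 + R)*(2*R) = 2*R*(10 + R))
d(y) = -61 + 2*y
H(B) = (-205 + B)*(78 + B) (H(B) = (B - 205)*(B + 2*(-13)*(10 - 13)) = (-205 + B)*(B + 2*(-13)*(-3)) = (-205 + B)*(B + 78) = (-205 + B)*(78 + B))
H(218) + d(w(8)) = (-15990 + 218**2 - 127*218) + (-61 + 2*(-9)) = (-15990 + 47524 - 27686) + (-61 - 18) = 3848 - 79 = 3769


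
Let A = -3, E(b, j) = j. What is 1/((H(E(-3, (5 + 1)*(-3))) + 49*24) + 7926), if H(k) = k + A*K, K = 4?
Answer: 1/9072 ≈ 0.00011023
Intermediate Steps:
H(k) = -12 + k (H(k) = k - 3*4 = k - 12 = -12 + k)
1/((H(E(-3, (5 + 1)*(-3))) + 49*24) + 7926) = 1/(((-12 + (5 + 1)*(-3)) + 49*24) + 7926) = 1/(((-12 + 6*(-3)) + 1176) + 7926) = 1/(((-12 - 18) + 1176) + 7926) = 1/((-30 + 1176) + 7926) = 1/(1146 + 7926) = 1/9072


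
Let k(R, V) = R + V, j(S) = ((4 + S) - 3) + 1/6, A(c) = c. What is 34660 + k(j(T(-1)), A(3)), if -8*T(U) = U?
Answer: 831943/24 ≈ 34664.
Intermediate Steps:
T(U) = -U/8
j(S) = 7/6 + S (j(S) = (1 + S) + 1/6 = 7/6 + S)
34660 + k(j(T(-1)), A(3)) = 34660 + ((7/6 - 1/8*(-1)) + 3) = 34660 + ((7/6 + 1/8) + 3) = 34660 + (31/24 + 3) = 34660 + 103/24 = 831943/24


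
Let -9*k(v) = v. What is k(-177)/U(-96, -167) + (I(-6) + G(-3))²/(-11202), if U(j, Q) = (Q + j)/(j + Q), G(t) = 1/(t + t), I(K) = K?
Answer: 7929647/403272 ≈ 19.663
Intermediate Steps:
G(t) = 1/(2*t)
U(j, Q) = 1 (U(j, Q) = (Q + j)/(Q + j) = 1)
k(v) = -v/9
k(-177)/U(-96, -167) + (I(-6) + G(-3))²/(-11202) = -⅑*(-177)/1 + (-6 + (½)/(-3))²/(-11202) = (59/3)*1 + (-6 + (½)*(-⅓))²*(-1/11202) = 59/3 + (-6 - ⅙)²*(-1/11202) = 59/3 + (-37/6)²*(-1/11202) = 59/3 + (1369/36)*(-1/11202) = 59/3 - 1369/403272 = 7929647/403272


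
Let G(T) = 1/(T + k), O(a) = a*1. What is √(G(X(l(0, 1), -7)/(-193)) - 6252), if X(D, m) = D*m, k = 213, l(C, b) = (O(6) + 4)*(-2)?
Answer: I*√10493717517155/40969 ≈ 79.07*I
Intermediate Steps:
O(a) = a
l(C, b) = -20 (l(C, b) = (6 + 4)*(-2) = 10*(-2) = -20)
G(T) = 1/(213 + T) (G(T) = 1/(T + 213) = 1/(213 + T))
√(G(X(l(0, 1), -7)/(-193)) - 6252) = √(1/(213 - 20*(-7)/(-193)) - 6252) = √(1/(213 + 140*(-1/193)) - 6252) = √(1/(213 - 140/193) - 6252) = √(1/(40969/193) - 6252) = √(193/40969 - 6252) = √(-256137995/40969) = I*√10493717517155/40969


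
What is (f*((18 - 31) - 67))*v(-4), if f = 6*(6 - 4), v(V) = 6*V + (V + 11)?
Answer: 16320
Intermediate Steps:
v(V) = 11 + 7*V (v(V) = 6*V + (11 + V) = 11 + 7*V)
f = 12 (f = 6*2 = 12)
(f*((18 - 31) - 67))*v(-4) = (12*((18 - 31) - 67))*(11 + 7*(-4)) = (12*(-13 - 67))*(11 - 28) = (12*(-80))*(-17) = -960*(-17) = 16320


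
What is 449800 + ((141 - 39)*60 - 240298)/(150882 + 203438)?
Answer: 1853173277/4120 ≈ 4.4980e+5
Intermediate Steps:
449800 + ((141 - 39)*60 - 240298)/(150882 + 203438) = 449800 + (102*60 - 240298)/354320 = 449800 + (6120 - 240298)*(1/354320) = 449800 - 234178*1/354320 = 449800 - 2723/4120 = 1853173277/4120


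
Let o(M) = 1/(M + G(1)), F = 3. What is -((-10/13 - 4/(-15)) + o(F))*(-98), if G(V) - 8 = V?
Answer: -5341/130 ≈ -41.085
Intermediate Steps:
G(V) = 8 + V
o(M) = 1/(9 + M) (o(M) = 1/(M + (8 + 1)) = 1/(M + 9) = 1/(9 + M))
-((-10/13 - 4/(-15)) + o(F))*(-98) = -((-10/13 - 4/(-15)) + 1/(9 + 3))*(-98) = -((-10*1/13 - 4*(-1/15)) + 1/12)*(-98) = -((-10/13 + 4/15) + 1/12)*(-98) = -(-98/195 + 1/12)*(-98) = -1*(-109/260)*(-98) = (109/260)*(-98) = -5341/130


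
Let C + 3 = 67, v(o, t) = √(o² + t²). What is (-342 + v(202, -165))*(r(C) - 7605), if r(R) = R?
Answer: 2579022 - 7541*√68029 ≈ 6.1215e+5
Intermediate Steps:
C = 64 (C = -3 + 67 = 64)
(-342 + v(202, -165))*(r(C) - 7605) = (-342 + √(202² + (-165)²))*(64 - 7605) = (-342 + √(40804 + 27225))*(-7541) = (-342 + √68029)*(-7541) = 2579022 - 7541*√68029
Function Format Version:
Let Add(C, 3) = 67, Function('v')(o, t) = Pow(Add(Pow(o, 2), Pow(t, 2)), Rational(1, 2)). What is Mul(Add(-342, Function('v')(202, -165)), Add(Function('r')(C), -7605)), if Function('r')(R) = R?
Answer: Add(2579022, Mul(-7541, Pow(68029, Rational(1, 2)))) ≈ 6.1215e+5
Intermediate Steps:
C = 64 (C = Add(-3, 67) = 64)
Mul(Add(-342, Function('v')(202, -165)), Add(Function('r')(C), -7605)) = Mul(Add(-342, Pow(Add(Pow(202, 2), Pow(-165, 2)), Rational(1, 2))), Add(64, -7605)) = Mul(Add(-342, Pow(Add(40804, 27225), Rational(1, 2))), -7541) = Mul(Add(-342, Pow(68029, Rational(1, 2))), -7541) = Add(2579022, Mul(-7541, Pow(68029, Rational(1, 2))))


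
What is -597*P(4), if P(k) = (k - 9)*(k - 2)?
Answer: 5970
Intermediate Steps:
P(k) = (-9 + k)*(-2 + k)
-597*P(4) = -597*(18 + 4**2 - 11*4) = -597*(18 + 16 - 44) = -597*(-10) = 5970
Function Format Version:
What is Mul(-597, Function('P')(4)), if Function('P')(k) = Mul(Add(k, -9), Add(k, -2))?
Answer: 5970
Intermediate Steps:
Function('P')(k) = Mul(Add(-9, k), Add(-2, k))
Mul(-597, Function('P')(4)) = Mul(-597, Add(18, Pow(4, 2), Mul(-11, 4))) = Mul(-597, Add(18, 16, -44)) = Mul(-597, -10) = 5970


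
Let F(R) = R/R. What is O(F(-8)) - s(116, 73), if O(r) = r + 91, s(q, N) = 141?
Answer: -49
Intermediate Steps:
F(R) = 1
O(r) = 91 + r
O(F(-8)) - s(116, 73) = (91 + 1) - 1*141 = 92 - 141 = -49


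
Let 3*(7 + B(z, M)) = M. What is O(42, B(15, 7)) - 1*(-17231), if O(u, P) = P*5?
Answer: 51623/3 ≈ 17208.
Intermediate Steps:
B(z, M) = -7 + M/3
O(u, P) = 5*P
O(42, B(15, 7)) - 1*(-17231) = 5*(-7 + (1/3)*7) - 1*(-17231) = 5*(-7 + 7/3) + 17231 = 5*(-14/3) + 17231 = -70/3 + 17231 = 51623/3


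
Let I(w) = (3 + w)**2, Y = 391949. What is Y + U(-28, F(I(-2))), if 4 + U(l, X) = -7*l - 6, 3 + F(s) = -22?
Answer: 392135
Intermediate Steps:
F(s) = -25 (F(s) = -3 - 22 = -25)
U(l, X) = -10 - 7*l (U(l, X) = -4 + (-7*l - 6) = -4 + (-6 - 7*l) = -10 - 7*l)
Y + U(-28, F(I(-2))) = 391949 + (-10 - 7*(-28)) = 391949 + (-10 + 196) = 391949 + 186 = 392135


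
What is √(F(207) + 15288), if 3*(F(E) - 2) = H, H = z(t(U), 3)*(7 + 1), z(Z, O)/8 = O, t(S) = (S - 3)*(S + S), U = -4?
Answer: 3*√1706 ≈ 123.91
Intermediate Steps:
t(S) = 2*S*(-3 + S) (t(S) = (-3 + S)*(2*S) = 2*S*(-3 + S))
z(Z, O) = 8*O
H = 192 (H = (8*3)*(7 + 1) = 24*8 = 192)
F(E) = 66 (F(E) = 2 + (⅓)*192 = 2 + 64 = 66)
√(F(207) + 15288) = √(66 + 15288) = √15354 = 3*√1706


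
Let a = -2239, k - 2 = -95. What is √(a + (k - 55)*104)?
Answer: 3*I*√1959 ≈ 132.78*I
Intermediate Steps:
k = -93 (k = 2 - 95 = -93)
√(a + (k - 55)*104) = √(-2239 + (-93 - 55)*104) = √(-2239 - 148*104) = √(-2239 - 15392) = √(-17631) = 3*I*√1959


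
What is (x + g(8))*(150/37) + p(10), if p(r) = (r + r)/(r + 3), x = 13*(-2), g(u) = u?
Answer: -34360/481 ≈ -71.435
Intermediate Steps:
x = -26
p(r) = 2*r/(3 + r) (p(r) = (2*r)/(3 + r) = 2*r/(3 + r))
(x + g(8))*(150/37) + p(10) = (-26 + 8)*(150/37) + 2*10/(3 + 10) = -2700/37 + 2*10/13 = -18*150/37 + 2*10*(1/13) = -2700/37 + 20/13 = -34360/481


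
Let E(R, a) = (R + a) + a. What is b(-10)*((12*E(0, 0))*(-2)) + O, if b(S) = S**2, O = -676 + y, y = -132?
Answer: -808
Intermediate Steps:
O = -808 (O = -676 - 132 = -808)
E(R, a) = R + 2*a
b(-10)*((12*E(0, 0))*(-2)) + O = (-10)**2*((12*(0 + 2*0))*(-2)) - 808 = 100*((12*(0 + 0))*(-2)) - 808 = 100*((12*0)*(-2)) - 808 = 100*(0*(-2)) - 808 = 100*0 - 808 = 0 - 808 = -808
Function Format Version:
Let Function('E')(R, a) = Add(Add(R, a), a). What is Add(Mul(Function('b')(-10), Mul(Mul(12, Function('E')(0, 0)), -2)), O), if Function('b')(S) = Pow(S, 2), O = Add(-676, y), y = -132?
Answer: -808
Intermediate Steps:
O = -808 (O = Add(-676, -132) = -808)
Function('E')(R, a) = Add(R, Mul(2, a))
Add(Mul(Function('b')(-10), Mul(Mul(12, Function('E')(0, 0)), -2)), O) = Add(Mul(Pow(-10, 2), Mul(Mul(12, Add(0, Mul(2, 0))), -2)), -808) = Add(Mul(100, Mul(Mul(12, Add(0, 0)), -2)), -808) = Add(Mul(100, Mul(Mul(12, 0), -2)), -808) = Add(Mul(100, Mul(0, -2)), -808) = Add(Mul(100, 0), -808) = Add(0, -808) = -808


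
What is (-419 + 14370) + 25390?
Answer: 39341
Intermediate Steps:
(-419 + 14370) + 25390 = 13951 + 25390 = 39341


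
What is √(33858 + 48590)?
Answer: 4*√5153 ≈ 287.14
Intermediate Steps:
√(33858 + 48590) = √82448 = 4*√5153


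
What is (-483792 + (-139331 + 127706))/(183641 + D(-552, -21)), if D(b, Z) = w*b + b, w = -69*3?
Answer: -495417/297353 ≈ -1.6661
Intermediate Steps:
w = -207
D(b, Z) = -206*b (D(b, Z) = -207*b + b = -206*b)
(-483792 + (-139331 + 127706))/(183641 + D(-552, -21)) = (-483792 + (-139331 + 127706))/(183641 - 206*(-552)) = (-483792 - 11625)/(183641 + 113712) = -495417/297353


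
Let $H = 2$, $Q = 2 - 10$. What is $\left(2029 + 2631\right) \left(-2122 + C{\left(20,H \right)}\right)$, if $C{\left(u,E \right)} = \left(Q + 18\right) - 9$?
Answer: $-9883860$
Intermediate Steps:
$Q = -8$ ($Q = 2 - 10 = -8$)
$C{\left(u,E \right)} = 1$ ($C{\left(u,E \right)} = \left(-8 + 18\right) - 9 = 10 - 9 = 1$)
$\left(2029 + 2631\right) \left(-2122 + C{\left(20,H \right)}\right) = \left(2029 + 2631\right) \left(-2122 + 1\right) = 4660 \left(-2121\right) = -9883860$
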